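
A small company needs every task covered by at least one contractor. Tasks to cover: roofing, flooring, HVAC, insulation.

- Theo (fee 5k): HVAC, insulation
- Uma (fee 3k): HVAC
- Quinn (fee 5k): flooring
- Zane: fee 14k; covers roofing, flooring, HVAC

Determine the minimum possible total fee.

The greedy cost-per-new-task heuristic would pick Theo, Quinn, and Zane for 24, but a cheaper cover exists.
Choose Theo and Zane: together they cover roofing, flooring, HVAC, insulation — every task.
Total fee: 5 + 14 = 19.
No cover costs less than 19.

19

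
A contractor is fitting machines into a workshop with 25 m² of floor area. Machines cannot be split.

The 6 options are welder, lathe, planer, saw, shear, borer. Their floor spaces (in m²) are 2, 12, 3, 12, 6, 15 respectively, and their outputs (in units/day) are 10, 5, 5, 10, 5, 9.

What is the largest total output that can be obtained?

30

This is a 0-1 knapsack instance.
Allowing fractional choices, the relaxed optimum would be about 31.2, but machines are indivisible.
welder + planer + saw: floor space 2 + 3 + 12 = 17 ≤ 25, output 10 + 5 + 10 = 25.
welder + planer + saw + shear: floor space 2 + 3 + 12 + 6 = 23 ≤ 25, output 10 + 5 + 10 + 5 = 30.
Best is welder, planer, saw, and shear with total output 30.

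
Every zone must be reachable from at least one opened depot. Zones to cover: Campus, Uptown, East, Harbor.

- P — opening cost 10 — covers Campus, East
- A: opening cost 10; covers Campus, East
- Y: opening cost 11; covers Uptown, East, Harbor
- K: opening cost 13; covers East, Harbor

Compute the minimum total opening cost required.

21

This is a weighted set-cover instance.
Choose P and Y: together they cover Campus, Uptown, East, Harbor — every zone.
Total opening cost: 10 + 11 = 21.
No cover costs less than 21.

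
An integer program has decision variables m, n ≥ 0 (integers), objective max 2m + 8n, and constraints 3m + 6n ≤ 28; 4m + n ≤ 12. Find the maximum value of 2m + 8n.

The continuous relaxation peaks at (0, 4.67) with value 37.33; rounding to a feasible lattice point costs some objective.
(m,n)=(1,4): 3·1+6·4=27≤28, 4·1+1·4=8≤12, objective 34.
(m,n)=(0,4): 3·0+6·4=24≤28, 4·0+1·4=4≤12, objective 32.
(m,n)=(2,3): 3·2+6·3=24≤28, 4·2+1·3=11≤12, objective 28.
(m,n)=(1,3): 3·1+6·3=21≤28, 4·1+1·3=7≤12, objective 26.
Maximum is 34 at (m,n)=(1,4).

34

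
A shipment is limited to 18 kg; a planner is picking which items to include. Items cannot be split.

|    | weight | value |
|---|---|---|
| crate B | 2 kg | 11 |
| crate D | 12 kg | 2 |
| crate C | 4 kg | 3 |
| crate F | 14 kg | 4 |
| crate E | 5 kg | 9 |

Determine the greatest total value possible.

23

This is a 0-1 knapsack instance.
Allowing fractional choices, the relaxed optimum would be about 25.0, but items are indivisible.
crate B + crate C + crate E: weight 2 + 4 + 5 = 11 ≤ 18, value 11 + 3 + 9 = 23.
crate B + crate D + crate C: weight 2 + 12 + 4 = 18 ≤ 18, value 11 + 2 + 3 = 16.
crate B + crate E: weight 2 + 5 = 7 ≤ 18, value 11 + 9 = 20.
Best is crate B, crate C, and crate E with total value 23.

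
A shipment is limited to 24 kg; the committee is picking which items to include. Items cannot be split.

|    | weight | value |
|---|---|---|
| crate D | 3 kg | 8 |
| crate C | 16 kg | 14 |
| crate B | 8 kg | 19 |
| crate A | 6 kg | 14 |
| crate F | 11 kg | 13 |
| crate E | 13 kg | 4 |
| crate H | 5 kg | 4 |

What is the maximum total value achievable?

45

Allowing fractional choices, the relaxed optimum would be about 49.3, but items are indivisible.
crate D + crate B + crate A + crate H: weight 3 + 8 + 6 + 5 = 22 ≤ 24, value 8 + 19 + 14 + 4 = 45.
crate D + crate B + crate F: weight 3 + 8 + 11 = 22 ≤ 24, value 8 + 19 + 13 = 40.
crate D + crate B + crate A: weight 3 + 8 + 6 = 17 ≤ 24, value 8 + 19 + 14 = 41.
Best is crate D, crate B, crate A, and crate H with total value 45.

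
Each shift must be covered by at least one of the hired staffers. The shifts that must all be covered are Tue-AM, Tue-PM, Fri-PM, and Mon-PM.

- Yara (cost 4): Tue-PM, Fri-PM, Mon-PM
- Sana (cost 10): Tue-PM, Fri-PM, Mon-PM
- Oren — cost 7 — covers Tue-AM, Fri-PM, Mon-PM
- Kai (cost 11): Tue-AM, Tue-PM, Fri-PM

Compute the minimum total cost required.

Choose Yara and Oren: together they cover Tue-AM, Tue-PM, Fri-PM, Mon-PM — every shift.
Total cost: 4 + 7 = 11.
No cover costs less than 11.

11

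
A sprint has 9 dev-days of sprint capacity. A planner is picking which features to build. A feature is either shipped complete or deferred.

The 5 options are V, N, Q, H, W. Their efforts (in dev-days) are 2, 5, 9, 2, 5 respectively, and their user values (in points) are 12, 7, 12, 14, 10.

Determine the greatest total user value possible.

V + H + W: effort 2 + 2 + 5 = 9 ≤ 9, user value 12 + 14 + 10 = 36.
V + N + H: effort 2 + 5 + 2 = 9 ≤ 9, user value 12 + 7 + 14 = 33.
Best is V, H, and W with total user value 36.

36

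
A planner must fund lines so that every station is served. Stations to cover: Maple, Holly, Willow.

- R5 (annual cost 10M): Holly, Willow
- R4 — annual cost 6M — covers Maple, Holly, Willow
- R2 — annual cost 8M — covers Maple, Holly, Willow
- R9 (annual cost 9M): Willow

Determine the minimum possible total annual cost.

R4 alone covers Maple, Holly, Willow — every station.
Total annual cost: 6.
No cover costs less than 6.

6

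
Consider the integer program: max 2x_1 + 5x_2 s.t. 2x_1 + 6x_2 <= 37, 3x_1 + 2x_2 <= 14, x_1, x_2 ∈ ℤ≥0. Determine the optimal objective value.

30

(x_1,x_2)=(0,6): 2·0+6·6=36≤37, 3·0+2·6=12≤14, objective 30.
(x_1,x_2)=(1,5): 2·1+6·5=32≤37, 3·1+2·5=13≤14, objective 27.
(x_1,x_2)=(0,5): 2·0+6·5=30≤37, 3·0+2·5=10≤14, objective 25.
(x_1,x_2)=(1,4): 2·1+6·4=26≤37, 3·1+2·4=11≤14, objective 22.
No feasible integer point exceeds 30.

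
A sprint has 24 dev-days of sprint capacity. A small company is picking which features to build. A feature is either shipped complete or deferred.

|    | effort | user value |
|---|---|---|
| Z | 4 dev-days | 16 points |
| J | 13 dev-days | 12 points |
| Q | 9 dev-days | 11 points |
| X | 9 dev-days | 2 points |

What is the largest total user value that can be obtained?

Take Z, Q, and X: effort 4 + 9 + 9 = 22 ≤ 24, user value 16 + 11 + 2 = 29.
No other feasible combination does better.

29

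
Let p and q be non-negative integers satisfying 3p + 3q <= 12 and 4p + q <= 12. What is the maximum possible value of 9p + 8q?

The continuous relaxation peaks at (2.67, 1.33) with value 34.67; rounding to a feasible lattice point costs some objective.
(p,q)=(2,2) is feasible, giving 34.
(p,q)=(1,3) is feasible, giving 33.
(p,q)=(3,0) is feasible, giving 27.
(p,q)=(2,1) is feasible, giving 26.
No feasible integer point exceeds 34.

34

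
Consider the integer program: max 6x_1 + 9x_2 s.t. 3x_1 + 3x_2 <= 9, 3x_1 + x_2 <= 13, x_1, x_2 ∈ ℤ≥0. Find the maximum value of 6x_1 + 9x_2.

(x_1,x_2)=(0,3): 3·0+3·3=9≤9, 3·0+1·3=3≤13, objective 27.
(x_1,x_2)=(1,2): 3·1+3·2=9≤9, 3·1+1·2=5≤13, objective 24.
(x_1,x_2)=(0,2): 3·0+3·2=6≤9, 3·0+1·2=2≤13, objective 18.
The best lattice point is (0,3), giving 27.

27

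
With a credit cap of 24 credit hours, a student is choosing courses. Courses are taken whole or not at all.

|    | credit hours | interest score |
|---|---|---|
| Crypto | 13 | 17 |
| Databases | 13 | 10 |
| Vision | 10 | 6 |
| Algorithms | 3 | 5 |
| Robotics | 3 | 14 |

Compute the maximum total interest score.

36

Crypto + Robotics: credit hours 13 + 3 = 16 ≤ 24, interest score 17 + 14 = 31.
Crypto + Algorithms + Robotics: credit hours 13 + 3 + 3 = 19 ≤ 24, interest score 17 + 5 + 14 = 36.
Databases + Algorithms + Robotics: credit hours 13 + 3 + 3 = 19 ≤ 24, interest score 10 + 5 + 14 = 29.
Best is Crypto, Algorithms, and Robotics with total interest score 36.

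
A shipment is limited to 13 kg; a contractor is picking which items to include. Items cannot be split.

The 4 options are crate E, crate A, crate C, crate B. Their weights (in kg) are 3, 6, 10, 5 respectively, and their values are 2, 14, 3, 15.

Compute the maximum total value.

This is a 0-1 knapsack instance.
Allowing fractional choices, the relaxed optimum would be about 30.3, but items are indivisible.
crate E + crate B: weight 3 + 5 = 8 ≤ 13, value 2 + 15 = 17.
crate A + crate B: weight 6 + 5 = 11 ≤ 13, value 14 + 15 = 29.
Best is crate A and crate B with total value 29.

29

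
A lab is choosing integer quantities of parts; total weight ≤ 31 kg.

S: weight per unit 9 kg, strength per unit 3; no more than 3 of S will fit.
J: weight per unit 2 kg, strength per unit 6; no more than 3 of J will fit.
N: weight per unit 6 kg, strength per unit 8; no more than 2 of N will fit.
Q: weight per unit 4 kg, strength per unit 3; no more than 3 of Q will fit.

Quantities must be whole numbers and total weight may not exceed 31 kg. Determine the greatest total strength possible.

Take 3×J, 2×N, and 3×Q: weight 30 ≤ 31, strength 3·6 + 2·8 + 3·3 = 43.
J has the best ratio (6/2) and is taken to its limit of 3; remaining capacity is filled optimally with the others.

43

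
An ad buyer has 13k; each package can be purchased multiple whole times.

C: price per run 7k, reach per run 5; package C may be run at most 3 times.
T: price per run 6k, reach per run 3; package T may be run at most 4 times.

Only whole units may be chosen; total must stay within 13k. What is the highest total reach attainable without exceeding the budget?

8

This is a bounded integer knapsack.
Take 1×C and 1×T: price 13 ≤ 13, reach 1·5 + 1·3 = 8.
No other integer combination yields more.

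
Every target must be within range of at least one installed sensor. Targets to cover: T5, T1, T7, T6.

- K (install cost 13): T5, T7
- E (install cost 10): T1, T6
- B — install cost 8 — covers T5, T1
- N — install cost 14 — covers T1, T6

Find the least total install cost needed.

23

The greedy cost-per-new-target heuristic would pick B, E, and K for 31, but a cheaper cover exists.
Choose K and E: together they cover T5, T1, T7, T6 — every target.
Total install cost: 13 + 10 = 23.
No cover costs less than 23.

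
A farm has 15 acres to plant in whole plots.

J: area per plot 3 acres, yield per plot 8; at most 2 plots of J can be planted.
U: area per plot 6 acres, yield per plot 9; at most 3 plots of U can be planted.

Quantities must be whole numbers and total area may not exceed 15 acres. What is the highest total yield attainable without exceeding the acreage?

1×J and 2×U: area 15 ≤ 15, yield 1·8 + 2·9 = 26.
2×J and 1×U: area 12 ≤ 15, yield 2·8 + 1·9 = 25.
Best is 26.

26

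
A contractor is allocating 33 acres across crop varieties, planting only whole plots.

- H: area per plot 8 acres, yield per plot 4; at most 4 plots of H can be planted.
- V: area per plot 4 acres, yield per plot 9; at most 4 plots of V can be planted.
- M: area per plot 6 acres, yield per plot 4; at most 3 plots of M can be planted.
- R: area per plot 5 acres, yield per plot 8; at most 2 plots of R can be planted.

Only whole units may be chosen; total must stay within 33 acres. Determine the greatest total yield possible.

4×V, 1×M, and 2×R: area 32 ≤ 33, yield 4·9 + 1·4 + 2·8 = 56.
4×V and 2×R: area 26 ≤ 33, yield 4·9 + 2·8 = 52.
Best is 56.

56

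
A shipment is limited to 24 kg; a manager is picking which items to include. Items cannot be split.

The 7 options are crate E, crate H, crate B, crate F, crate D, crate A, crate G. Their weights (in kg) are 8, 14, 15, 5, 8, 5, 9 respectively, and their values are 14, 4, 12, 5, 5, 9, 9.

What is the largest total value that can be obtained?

32

Take crate E, crate A, and crate G: weight 8 + 5 + 9 = 22 ≤ 24, value 14 + 9 + 9 = 32.
No other feasible combination does better.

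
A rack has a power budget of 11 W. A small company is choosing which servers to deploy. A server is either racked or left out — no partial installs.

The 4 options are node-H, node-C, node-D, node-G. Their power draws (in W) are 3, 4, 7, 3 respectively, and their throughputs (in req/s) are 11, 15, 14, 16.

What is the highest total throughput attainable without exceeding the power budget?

This is a 0-1 knapsack instance.
node-C + node-G: power draw 4 + 3 = 7 ≤ 11, throughput 15 + 16 = 31.
node-H + node-C + node-G: power draw 3 + 4 + 3 = 10 ≤ 11, throughput 11 + 15 + 16 = 42.
node-D + node-G: power draw 7 + 3 = 10 ≤ 11, throughput 14 + 16 = 30.
Best is node-H, node-C, and node-G with total throughput 42.

42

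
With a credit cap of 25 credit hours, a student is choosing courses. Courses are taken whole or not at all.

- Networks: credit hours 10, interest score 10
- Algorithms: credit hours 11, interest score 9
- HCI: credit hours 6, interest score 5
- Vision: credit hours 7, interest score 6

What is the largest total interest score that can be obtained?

21

Networks + Algorithms: credit hours 10 + 11 = 21 ≤ 25, interest score 10 + 9 = 19.
Algorithms + HCI + Vision: credit hours 11 + 6 + 7 = 24 ≤ 25, interest score 9 + 5 + 6 = 20.
Networks + HCI + Vision: credit hours 10 + 6 + 7 = 23 ≤ 25, interest score 10 + 5 + 6 = 21.
Best is Networks, HCI, and Vision with total interest score 21.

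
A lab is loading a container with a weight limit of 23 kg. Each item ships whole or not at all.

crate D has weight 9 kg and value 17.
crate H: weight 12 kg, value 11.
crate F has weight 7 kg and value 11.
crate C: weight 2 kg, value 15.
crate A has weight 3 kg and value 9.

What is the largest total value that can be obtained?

52

Take crate D, crate F, crate C, and crate A: weight 9 + 7 + 2 + 3 = 21 ≤ 23, value 17 + 11 + 15 + 9 = 52.
No other feasible combination does better.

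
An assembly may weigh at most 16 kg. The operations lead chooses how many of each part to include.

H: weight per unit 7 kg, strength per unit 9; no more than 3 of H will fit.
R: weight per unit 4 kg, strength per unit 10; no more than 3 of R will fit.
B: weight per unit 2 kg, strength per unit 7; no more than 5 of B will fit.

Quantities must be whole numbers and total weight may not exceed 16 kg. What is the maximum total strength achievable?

48

Take 2×R and 4×B: weight 16 ≤ 16, strength 2·10 + 4·7 = 48.
No other integer combination yields more.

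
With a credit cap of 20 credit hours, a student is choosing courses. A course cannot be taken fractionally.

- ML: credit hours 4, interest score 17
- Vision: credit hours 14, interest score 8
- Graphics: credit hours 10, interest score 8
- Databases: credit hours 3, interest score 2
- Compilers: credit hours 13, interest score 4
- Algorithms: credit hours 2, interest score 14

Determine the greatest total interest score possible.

Take ML, Graphics, Databases, and Algorithms: credit hours 4 + 10 + 3 + 2 = 19 ≤ 20, interest score 17 + 8 + 2 + 14 = 41.
No other feasible combination does better.

41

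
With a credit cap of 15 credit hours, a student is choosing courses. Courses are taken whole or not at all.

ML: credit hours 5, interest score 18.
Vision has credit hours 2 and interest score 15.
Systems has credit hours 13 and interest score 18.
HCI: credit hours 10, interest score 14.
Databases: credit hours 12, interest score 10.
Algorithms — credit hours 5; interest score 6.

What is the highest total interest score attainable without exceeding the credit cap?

39

Treat it as a binary knapsack problem.
Allowing fractional choices, the relaxed optimum would be about 44.2, but courses are indivisible.
ML + Vision: credit hours 5 + 2 = 7 ≤ 15, interest score 18 + 15 = 33.
ML + Vision + Algorithms: credit hours 5 + 2 + 5 = 12 ≤ 15, interest score 18 + 15 + 6 = 39.
Best is ML, Vision, and Algorithms with total interest score 39.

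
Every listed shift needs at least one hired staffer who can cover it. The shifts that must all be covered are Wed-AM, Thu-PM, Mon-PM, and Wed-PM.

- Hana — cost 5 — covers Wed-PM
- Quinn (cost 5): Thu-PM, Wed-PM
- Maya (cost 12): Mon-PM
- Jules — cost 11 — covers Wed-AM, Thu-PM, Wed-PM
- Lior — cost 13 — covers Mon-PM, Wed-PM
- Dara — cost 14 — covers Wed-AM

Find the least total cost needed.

The greedy cost-per-new-shift heuristic would pick Quinn, Jules, and Maya for 28, but a cheaper cover exists.
Choose Maya and Jules: together they cover Wed-AM, Thu-PM, Mon-PM, Wed-PM — every shift.
Total cost: 12 + 11 = 23.
No cover costs less than 23.

23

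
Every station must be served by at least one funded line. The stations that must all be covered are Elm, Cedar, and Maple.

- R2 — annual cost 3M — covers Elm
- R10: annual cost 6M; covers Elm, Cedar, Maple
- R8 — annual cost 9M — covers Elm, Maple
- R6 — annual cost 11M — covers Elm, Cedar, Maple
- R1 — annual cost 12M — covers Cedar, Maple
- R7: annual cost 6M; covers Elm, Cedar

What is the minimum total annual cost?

6

This is a weighted set-cover instance.
R10 alone covers Elm, Cedar, Maple — every station.
Total annual cost: 6.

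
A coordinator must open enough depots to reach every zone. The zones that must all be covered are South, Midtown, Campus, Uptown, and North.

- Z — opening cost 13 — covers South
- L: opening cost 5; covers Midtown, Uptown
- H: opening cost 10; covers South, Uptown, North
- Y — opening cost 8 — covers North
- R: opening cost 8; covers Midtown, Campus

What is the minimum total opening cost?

Choose H and R: together they cover South, Midtown, Campus, Uptown, North — every zone.
Total opening cost: 10 + 8 = 18.

18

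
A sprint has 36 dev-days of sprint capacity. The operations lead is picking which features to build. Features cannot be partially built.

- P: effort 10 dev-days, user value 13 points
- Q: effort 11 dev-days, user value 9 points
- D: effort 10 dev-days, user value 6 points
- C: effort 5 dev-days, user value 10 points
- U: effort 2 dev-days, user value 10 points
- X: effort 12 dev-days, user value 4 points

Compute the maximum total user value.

This is a 0-1 knapsack instance.
Take P, Q, C, and U: effort 10 + 11 + 5 + 2 = 28 ≤ 36, user value 13 + 9 + 10 + 10 = 42.
No other feasible combination does better.

42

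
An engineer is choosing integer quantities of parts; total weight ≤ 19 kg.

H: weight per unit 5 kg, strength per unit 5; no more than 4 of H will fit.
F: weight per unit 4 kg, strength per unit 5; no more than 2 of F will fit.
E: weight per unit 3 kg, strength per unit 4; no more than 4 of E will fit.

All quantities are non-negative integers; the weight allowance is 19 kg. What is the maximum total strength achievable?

1×H, 2×F, and 2×E: weight 19 ≤ 19, strength 1·5 + 2·5 + 2·4 = 23.
2×F and 3×E: weight 17 ≤ 19, strength 2·5 + 3·4 = 22.
Best is 23.

23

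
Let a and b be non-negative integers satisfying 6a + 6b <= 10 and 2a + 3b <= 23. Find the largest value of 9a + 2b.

9

(a,b)=(1,0): 6·1+6·0=6≤10, 2·1+3·0=2≤23, objective 9.
(a,b)=(0,1): 6·0+6·1=6≤10, 2·0+3·1=3≤23, objective 2.
The best lattice point is (1,0), giving 9.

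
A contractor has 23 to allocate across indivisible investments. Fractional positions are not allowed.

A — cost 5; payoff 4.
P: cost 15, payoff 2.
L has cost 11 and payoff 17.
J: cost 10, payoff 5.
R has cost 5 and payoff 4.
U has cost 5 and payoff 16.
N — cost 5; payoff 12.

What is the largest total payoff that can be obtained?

45

This is an integer program with binary decision variables.
Allowing fractional choices, the relaxed optimum would be about 46.6, but investments are indivisible.
A + L + U: cost 5 + 11 + 5 = 21 ≤ 23, payoff 4 + 17 + 16 = 37.
L + R + U: cost 11 + 5 + 5 = 21 ≤ 23, payoff 17 + 4 + 16 = 37.
L + U + N: cost 11 + 5 + 5 = 21 ≤ 23, payoff 17 + 16 + 12 = 45.
Best is L, U, and N with total payoff 45.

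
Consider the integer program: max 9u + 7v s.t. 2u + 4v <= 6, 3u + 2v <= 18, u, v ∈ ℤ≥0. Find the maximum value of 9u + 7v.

(u,v)=(3,0): 2·3+4·0=6≤6, 3·3+2·0=9≤18, objective 27.
(u,v)=(2,0): 2·2+4·0=4≤6, 3·2+2·0=6≤18, objective 18.
Maximum is 27 at (u,v)=(3,0).

27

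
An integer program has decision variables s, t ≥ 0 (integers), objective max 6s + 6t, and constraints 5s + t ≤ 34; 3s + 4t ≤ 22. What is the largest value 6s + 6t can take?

The continuous relaxation peaks at (6.71, 0.471) with value 43.06; rounding to a feasible lattice point costs some objective.
(s,t)=(6,1): 5·6+1·1=31≤34, 3·6+4·1=22≤22, objective 42.
(s,t)=(5,1): 5·5+1·1=26≤34, 3·5+4·1=19≤22, objective 36.
(s,t)=(6,0): 5·6+1·0=30≤34, 3·6+4·0=18≤22, objective 36.
(s,t)=(5,0): 5·5+1·0=25≤34, 3·5+4·0=15≤22, objective 30.
No feasible integer point exceeds 42.

42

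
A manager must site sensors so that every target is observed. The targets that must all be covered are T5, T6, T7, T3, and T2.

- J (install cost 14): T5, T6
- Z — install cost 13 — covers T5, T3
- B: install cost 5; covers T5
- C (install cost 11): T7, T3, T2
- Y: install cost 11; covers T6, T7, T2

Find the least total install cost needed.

The greedy cost-per-new-target heuristic would pick C, B, and Y for 27, but a cheaper cover exists.
Choose Z and Y: together they cover T5, T6, T7, T3, T2 — every target.
Total install cost: 13 + 11 = 24.
No cover costs less than 24.

24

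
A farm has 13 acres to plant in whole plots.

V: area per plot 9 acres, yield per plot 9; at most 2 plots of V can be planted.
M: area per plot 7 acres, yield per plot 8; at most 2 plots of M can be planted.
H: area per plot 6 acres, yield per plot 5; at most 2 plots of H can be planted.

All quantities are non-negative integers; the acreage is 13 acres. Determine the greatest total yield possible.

13

M has the best ratio (8/7); taking only M gives at most 1×8 = 8 (stopped by the area limit).
Mixing does better — 1×M and 1×H: area 13 ≤ 13, yield 1·8 + 1·5 = 13.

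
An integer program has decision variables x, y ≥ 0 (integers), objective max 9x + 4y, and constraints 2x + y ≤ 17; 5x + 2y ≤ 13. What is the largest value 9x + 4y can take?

25

The continuous relaxation peaks at (0, 6.5) with value 26.00; rounding to a feasible lattice point costs some objective.
(x,y)=(1,4) is feasible, giving 25.
(x,y)=(0,6) is feasible, giving 24.
(x,y)=(1,3) is feasible, giving 21.
The best lattice point is (1,4), giving 25.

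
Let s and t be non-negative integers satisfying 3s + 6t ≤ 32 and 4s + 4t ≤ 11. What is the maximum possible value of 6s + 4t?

The continuous relaxation peaks at (2.75, 0) with value 16.50; rounding to a feasible lattice point costs some objective.
(s,t)=(2,0): 3·2+6·0=6≤32, 4·2+4·0=8≤11, objective 12.
(s,t)=(1,1): 3·1+6·1=9≤32, 4·1+4·1=8≤11, objective 10.
(s,t)=(1,0): 3·1+6·0=3≤32, 4·1+4·0=4≤11, objective 6.
No feasible integer point exceeds 12.

12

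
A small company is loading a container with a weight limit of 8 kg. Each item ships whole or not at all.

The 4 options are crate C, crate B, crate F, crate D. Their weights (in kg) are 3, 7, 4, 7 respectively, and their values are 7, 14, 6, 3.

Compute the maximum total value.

14

crate C: weight 3 ≤ 8, value 7.
crate C + crate F: weight 3 + 4 = 7 ≤ 8, value 7 + 6 = 13.
crate B: weight 7 ≤ 8, value 14.
Best is crate B with total value 14.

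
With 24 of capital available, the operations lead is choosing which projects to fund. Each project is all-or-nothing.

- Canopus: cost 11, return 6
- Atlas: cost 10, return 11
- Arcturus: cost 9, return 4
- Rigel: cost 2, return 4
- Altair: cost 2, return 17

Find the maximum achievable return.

36

This is a 0-1 knapsack instance.
Allowing fractional choices, the relaxed optimum would be about 37.5, but projects are indivisible.
Atlas + Rigel + Altair: cost 10 + 2 + 2 = 14 ≤ 24, return 11 + 4 + 17 = 32.
Atlas + Arcturus + Rigel + Altair: cost 10 + 9 + 2 + 2 = 23 ≤ 24, return 11 + 4 + 4 + 17 = 36.
Canopus + Atlas + Altair: cost 11 + 10 + 2 = 23 ≤ 24, return 6 + 11 + 17 = 34.
Best is Atlas, Arcturus, Rigel, and Altair with total return 36.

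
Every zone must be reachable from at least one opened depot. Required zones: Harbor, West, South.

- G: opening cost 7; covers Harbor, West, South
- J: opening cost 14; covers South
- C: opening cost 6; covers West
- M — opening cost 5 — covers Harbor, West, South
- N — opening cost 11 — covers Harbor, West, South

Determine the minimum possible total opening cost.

M alone covers Harbor, West, South — every zone.
Total opening cost: 5.
No cover costs less than 5.

5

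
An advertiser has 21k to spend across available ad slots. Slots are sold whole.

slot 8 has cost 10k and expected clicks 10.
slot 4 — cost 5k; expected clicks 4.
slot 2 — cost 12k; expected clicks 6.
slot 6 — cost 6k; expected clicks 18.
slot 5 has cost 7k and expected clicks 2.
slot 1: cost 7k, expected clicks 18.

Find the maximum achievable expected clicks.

40

This is an integer program with binary decision variables.
Take slot 4, slot 6, and slot 1: cost 5 + 6 + 7 = 18 ≤ 21, expected clicks 4 + 18 + 18 = 40.
No other feasible combination does better.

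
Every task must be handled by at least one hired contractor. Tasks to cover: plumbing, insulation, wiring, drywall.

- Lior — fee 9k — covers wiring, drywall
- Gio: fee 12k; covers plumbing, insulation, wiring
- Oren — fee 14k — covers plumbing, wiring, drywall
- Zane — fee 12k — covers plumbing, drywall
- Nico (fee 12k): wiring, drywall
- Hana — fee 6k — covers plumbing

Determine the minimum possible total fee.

Choose Lior and Gio: together they cover plumbing, insulation, wiring, drywall — every task.
Total fee: 9 + 12 = 21.
No cover costs less than 21.

21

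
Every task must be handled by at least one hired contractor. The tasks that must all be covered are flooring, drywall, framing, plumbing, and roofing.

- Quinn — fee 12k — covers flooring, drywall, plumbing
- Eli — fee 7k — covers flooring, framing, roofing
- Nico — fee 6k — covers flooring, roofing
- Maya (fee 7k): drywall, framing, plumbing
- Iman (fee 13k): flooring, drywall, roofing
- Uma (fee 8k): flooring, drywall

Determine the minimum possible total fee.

13

The greedy cost-per-new-task heuristic would pick Eli and Maya for 14, but a cheaper cover exists.
Choose Nico and Maya: together they cover flooring, drywall, framing, plumbing, roofing — every task.
Total fee: 6 + 7 = 13.
No cover costs less than 13.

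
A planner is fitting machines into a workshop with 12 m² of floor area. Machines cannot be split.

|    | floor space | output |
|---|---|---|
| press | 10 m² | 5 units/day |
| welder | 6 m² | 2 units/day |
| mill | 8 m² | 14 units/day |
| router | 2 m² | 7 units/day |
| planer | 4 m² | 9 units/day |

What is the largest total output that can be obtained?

23

Take mill and planer: floor space 8 + 4 = 12 ≤ 12, output 14 + 9 = 23.
No other feasible combination does better.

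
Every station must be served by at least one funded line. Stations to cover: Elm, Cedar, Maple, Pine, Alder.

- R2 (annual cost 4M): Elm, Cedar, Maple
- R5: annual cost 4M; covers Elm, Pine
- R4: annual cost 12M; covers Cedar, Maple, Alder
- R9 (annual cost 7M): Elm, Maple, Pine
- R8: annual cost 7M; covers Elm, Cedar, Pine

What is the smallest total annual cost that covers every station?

16

This is a weighted set-cover instance.
The greedy cost-per-new-station heuristic would pick R2, R5, and R4 for 20, but a cheaper cover exists.
Choose R5 and R4: together they cover Elm, Cedar, Maple, Pine, Alder — every station.
Total annual cost: 4 + 12 = 16.
No cover costs less than 16.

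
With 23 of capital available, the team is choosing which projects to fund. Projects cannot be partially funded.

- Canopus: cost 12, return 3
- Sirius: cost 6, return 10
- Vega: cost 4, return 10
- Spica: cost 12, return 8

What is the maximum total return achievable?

This is an integer program with binary decision variables.
Allowing fractional choices, the relaxed optimum would be about 28.2, but projects are indivisible.
Sirius + Vega + Spica: cost 6 + 4 + 12 = 22 ≤ 23, return 10 + 10 + 8 = 28.
Canopus + Sirius + Vega: cost 12 + 6 + 4 = 22 ≤ 23, return 3 + 10 + 10 = 23.
Best is Sirius, Vega, and Spica with total return 28.

28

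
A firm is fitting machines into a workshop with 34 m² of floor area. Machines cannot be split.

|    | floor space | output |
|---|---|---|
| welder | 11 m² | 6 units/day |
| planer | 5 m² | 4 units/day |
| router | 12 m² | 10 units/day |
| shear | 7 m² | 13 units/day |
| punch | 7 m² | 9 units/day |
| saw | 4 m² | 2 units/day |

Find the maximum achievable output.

welder + planer + shear + punch + saw: floor space 11 + 5 + 7 + 7 + 4 = 34 ≤ 34, output 6 + 4 + 13 + 9 + 2 = 34.
planer + router + shear + punch: floor space 5 + 12 + 7 + 7 = 31 ≤ 34, output 4 + 10 + 13 + 9 = 36.
router + shear + punch + saw: floor space 12 + 7 + 7 + 4 = 30 ≤ 34, output 10 + 13 + 9 + 2 = 34.
Best is planer, router, shear, and punch with total output 36.

36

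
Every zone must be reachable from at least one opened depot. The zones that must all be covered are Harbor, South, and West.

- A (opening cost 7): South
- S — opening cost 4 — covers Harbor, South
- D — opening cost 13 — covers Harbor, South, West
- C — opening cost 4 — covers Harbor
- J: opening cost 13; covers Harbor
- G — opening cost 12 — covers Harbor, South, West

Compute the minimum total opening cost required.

12

This is a weighted set-cover instance.
The greedy cost-per-new-zone heuristic would pick S and G for 16, but a cheaper cover exists.
G alone covers Harbor, South, West — every zone.
Total opening cost: 12.
No cover costs less than 12.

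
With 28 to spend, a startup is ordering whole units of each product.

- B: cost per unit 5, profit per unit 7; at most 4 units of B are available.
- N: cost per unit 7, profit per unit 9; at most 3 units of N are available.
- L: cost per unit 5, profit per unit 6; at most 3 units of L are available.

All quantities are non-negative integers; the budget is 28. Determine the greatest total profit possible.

This is a bounded integer knapsack.
Take 4×B and 1×N: cost 27 ≤ 28, profit 4·7 + 1·9 = 37.
B has the best ratio (7/5) and is taken to its limit of 4; remaining capacity is filled optimally with the others.

37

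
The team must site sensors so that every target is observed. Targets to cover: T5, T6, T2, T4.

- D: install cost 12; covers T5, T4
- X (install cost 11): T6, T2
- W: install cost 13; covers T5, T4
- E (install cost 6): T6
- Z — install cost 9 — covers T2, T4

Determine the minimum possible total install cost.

The greedy cost-per-new-target heuristic would pick Z, E, and D for 27, but a cheaper cover exists.
Choose D and X: together they cover T5, T6, T2, T4 — every target.
Total install cost: 12 + 11 = 23.
No cover costs less than 23.

23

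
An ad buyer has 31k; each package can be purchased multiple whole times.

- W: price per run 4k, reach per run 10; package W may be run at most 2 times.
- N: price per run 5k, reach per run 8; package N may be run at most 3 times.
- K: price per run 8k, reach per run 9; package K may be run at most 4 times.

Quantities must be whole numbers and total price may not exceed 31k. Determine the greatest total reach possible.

53

This is a bounded integer knapsack.
2×W, 3×N, and 1×K: price 31 ≤ 31, reach 2·10 + 3·8 + 1·9 = 53.
2×W, 1×N, and 2×K: price 29 ≤ 31, reach 2·10 + 1·8 + 2·9 = 46.
Best is 53.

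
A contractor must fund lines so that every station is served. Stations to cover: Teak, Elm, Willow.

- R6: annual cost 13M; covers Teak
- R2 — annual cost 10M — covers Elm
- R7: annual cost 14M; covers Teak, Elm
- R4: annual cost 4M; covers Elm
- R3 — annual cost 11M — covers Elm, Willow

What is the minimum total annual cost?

24

The greedy cost-per-new-station heuristic would pick R4, R3, and R6 for 28, but a cheaper cover exists.
Choose R6 and R3: together they cover Teak, Elm, Willow — every station.
Total annual cost: 13 + 11 = 24.
No cover costs less than 24.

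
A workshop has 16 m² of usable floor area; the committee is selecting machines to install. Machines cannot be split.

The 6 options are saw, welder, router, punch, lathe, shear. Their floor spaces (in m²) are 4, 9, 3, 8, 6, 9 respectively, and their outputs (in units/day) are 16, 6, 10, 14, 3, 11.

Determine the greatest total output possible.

Treat it as a binary knapsack problem.
saw + welder + router: floor space 4 + 9 + 3 = 16 ≤ 16, output 16 + 6 + 10 = 32.
saw + router + punch: floor space 4 + 3 + 8 = 15 ≤ 16, output 16 + 10 + 14 = 40.
saw + router + shear: floor space 4 + 3 + 9 = 16 ≤ 16, output 16 + 10 + 11 = 37.
Best is saw, router, and punch with total output 40.

40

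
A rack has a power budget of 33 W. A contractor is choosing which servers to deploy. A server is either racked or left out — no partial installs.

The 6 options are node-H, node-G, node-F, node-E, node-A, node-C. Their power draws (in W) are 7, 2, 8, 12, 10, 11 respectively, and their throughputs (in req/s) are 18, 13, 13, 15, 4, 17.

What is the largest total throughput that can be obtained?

63

node-H + node-G + node-E + node-C: power draw 7 + 2 + 12 + 11 = 32 ≤ 33, throughput 18 + 13 + 15 + 17 = 63.
node-H + node-G + node-F + node-C: power draw 7 + 2 + 8 + 11 = 28 ≤ 33, throughput 18 + 13 + 13 + 17 = 61.
Best is node-H, node-G, node-E, and node-C with total throughput 63.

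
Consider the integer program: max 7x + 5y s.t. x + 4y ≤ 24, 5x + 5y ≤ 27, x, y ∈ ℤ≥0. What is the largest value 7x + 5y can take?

(x,y)=(5,0) is feasible, giving 35.
(x,y)=(4,1) is feasible, giving 33.
(x,y)=(4,0) is feasible, giving 28.
The best lattice point is (5,0), giving 35.

35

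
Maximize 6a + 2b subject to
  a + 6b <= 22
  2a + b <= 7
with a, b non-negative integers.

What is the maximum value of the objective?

(a,b)=(3,1) is feasible, giving 20.
(a,b)=(3,0) is feasible, giving 18.
(a,b)=(2,2) is feasible, giving 16.
No feasible integer point exceeds 20.

20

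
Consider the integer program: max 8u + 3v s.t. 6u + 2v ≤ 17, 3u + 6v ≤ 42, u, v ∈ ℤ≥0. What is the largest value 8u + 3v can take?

23

The continuous relaxation peaks at (0.6, 6.7) with value 24.90; rounding to a feasible lattice point costs some objective.
(u,v)=(1,5): 6·1+2·5=16≤17, 3·1+6·5=33≤42, objective 23.
(u,v)=(0,7): 6·0+2·7=14≤17, 3·0+6·7=42≤42, objective 21.
Maximum is 23 at (u,v)=(1,5).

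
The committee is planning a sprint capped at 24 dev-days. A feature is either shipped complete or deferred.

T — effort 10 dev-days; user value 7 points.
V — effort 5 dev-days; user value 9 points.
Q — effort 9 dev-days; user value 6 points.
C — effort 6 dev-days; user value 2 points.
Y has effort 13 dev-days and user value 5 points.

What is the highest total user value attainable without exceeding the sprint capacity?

22

Take T, V, and Q: effort 10 + 5 + 9 = 24 ≤ 24, user value 7 + 9 + 6 = 22.
No other feasible combination does better.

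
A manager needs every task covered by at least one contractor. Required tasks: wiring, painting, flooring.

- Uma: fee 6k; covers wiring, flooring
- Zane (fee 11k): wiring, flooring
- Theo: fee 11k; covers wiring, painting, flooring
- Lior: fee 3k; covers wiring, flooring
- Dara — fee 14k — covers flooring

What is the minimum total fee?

This is an integer covering problem.
The greedy cost-per-new-task heuristic would pick Lior and Theo for 14, but a cheaper cover exists.
Theo alone covers wiring, painting, flooring — every task.
Total fee: 11.
No cover costs less than 11.

11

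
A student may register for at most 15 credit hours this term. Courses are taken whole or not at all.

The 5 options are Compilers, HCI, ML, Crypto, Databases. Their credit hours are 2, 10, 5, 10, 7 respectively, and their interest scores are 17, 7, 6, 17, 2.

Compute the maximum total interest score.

34

This is an integer program with binary decision variables.
Compilers + Crypto: credit hours 2 + 10 = 12 ≤ 15, interest score 17 + 17 = 34.
Compilers + HCI: credit hours 2 + 10 = 12 ≤ 15, interest score 17 + 7 = 24.
Compilers + ML + Databases: credit hours 2 + 5 + 7 = 14 ≤ 15, interest score 17 + 6 + 2 = 25.
Best is Compilers and Crypto with total interest score 34.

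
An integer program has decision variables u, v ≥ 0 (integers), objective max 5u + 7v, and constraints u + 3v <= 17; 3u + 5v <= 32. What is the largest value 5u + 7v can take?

52

(u,v)=(9,1) is feasible, giving 52.
(u,v)=(10,0) is feasible, giving 50.
(u,v)=(8,1) is feasible, giving 47.
Maximum is 52 at (u,v)=(9,1).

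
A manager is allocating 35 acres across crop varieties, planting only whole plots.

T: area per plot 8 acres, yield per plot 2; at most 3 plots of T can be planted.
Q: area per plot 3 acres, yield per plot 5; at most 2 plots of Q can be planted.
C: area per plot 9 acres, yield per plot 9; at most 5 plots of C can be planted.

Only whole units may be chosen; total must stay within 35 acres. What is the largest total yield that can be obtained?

37

1×Q and 3×C: area 30 ≤ 35, yield 1·5 + 3·9 = 32.
2×Q and 3×C: area 33 ≤ 35, yield 2·5 + 3·9 = 37.
Best is 37.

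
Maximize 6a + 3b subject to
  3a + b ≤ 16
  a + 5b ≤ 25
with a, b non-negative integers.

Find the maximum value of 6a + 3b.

36

The continuous relaxation peaks at (3.93, 4.21) with value 36.21; rounding to a feasible lattice point costs some objective.
(a,b)=(4,4): 3·4+1·4=16≤16, 1·4+5·4=24≤25, objective 36.
(a,b)=(4,3): 3·4+1·3=15≤16, 1·4+5·3=19≤25, objective 33.
No feasible integer point exceeds 36.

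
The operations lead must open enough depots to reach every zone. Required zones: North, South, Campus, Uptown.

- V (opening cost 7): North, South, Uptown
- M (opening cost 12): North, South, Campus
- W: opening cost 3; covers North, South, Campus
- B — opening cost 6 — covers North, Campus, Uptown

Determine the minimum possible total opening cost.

9

This is a weighted set-cover instance.
Choose W and B: together they cover North, South, Campus, Uptown — every zone.
Total opening cost: 3 + 6 = 9.
No cover costs less than 9.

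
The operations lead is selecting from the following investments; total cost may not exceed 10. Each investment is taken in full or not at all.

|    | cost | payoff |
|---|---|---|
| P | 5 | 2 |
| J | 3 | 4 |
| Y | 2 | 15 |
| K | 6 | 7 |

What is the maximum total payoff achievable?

22

Allowing fractional choices, the relaxed optimum would be about 24.8, but investments are indivisible.
J + Y: cost 3 + 2 = 5 ≤ 10, payoff 4 + 15 = 19.
P + J + Y: cost 5 + 3 + 2 = 10 ≤ 10, payoff 2 + 4 + 15 = 21.
Y + K: cost 2 + 6 = 8 ≤ 10, payoff 15 + 7 = 22.
Best is Y and K with total payoff 22.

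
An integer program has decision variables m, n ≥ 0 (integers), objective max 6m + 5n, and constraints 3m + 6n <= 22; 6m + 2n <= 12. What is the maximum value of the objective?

21

(m,n)=(1,3) is feasible, giving 21.
(m,n)=(1,2) is feasible, giving 16.
No feasible integer point exceeds 21.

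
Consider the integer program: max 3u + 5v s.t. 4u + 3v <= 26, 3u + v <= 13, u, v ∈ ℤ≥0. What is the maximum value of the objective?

40

The continuous relaxation peaks at (0, 8.67) with value 43.33; rounding to a feasible lattice point costs some objective.
(u,v)=(0,8): 4·0+3·8=24≤26, 3·0+1·8=8≤13, objective 40.
(u,v)=(1,7): 4·1+3·7=25≤26, 3·1+1·7=10≤13, objective 38.
(u,v)=(0,7): 4·0+3·7=21≤26, 3·0+1·7=7≤13, objective 35.
No feasible integer point exceeds 40.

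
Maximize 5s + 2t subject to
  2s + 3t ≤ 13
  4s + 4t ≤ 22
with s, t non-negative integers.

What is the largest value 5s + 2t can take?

25

(s,t)=(5,0): 2·5+3·0=10≤13, 4·5+4·0=20≤22, objective 25.
(s,t)=(4,1): 2·4+3·1=11≤13, 4·4+4·1=20≤22, objective 22.
(s,t)=(4,0): 2·4+3·0=8≤13, 4·4+4·0=16≤22, objective 20.
No feasible integer point exceeds 25.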